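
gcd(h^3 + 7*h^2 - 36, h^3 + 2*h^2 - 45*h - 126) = h^2 + 9*h + 18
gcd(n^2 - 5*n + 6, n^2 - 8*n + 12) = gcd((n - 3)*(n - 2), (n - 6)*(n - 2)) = n - 2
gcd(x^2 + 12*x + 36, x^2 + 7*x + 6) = x + 6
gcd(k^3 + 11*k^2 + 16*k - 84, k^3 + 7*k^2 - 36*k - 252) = k^2 + 13*k + 42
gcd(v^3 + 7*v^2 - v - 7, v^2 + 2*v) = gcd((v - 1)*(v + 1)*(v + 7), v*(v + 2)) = 1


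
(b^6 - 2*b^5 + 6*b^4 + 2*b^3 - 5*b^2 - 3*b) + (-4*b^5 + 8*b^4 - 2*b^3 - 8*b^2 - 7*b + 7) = b^6 - 6*b^5 + 14*b^4 - 13*b^2 - 10*b + 7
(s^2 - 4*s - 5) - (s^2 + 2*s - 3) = -6*s - 2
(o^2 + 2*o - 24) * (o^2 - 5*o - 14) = o^4 - 3*o^3 - 48*o^2 + 92*o + 336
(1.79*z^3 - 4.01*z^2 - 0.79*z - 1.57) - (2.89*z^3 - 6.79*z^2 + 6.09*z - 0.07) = -1.1*z^3 + 2.78*z^2 - 6.88*z - 1.5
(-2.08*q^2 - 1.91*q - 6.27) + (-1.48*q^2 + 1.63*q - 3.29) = -3.56*q^2 - 0.28*q - 9.56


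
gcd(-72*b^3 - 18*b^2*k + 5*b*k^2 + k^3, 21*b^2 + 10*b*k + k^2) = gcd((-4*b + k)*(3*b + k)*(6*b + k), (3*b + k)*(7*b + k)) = 3*b + k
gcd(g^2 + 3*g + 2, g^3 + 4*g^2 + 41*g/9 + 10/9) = g + 2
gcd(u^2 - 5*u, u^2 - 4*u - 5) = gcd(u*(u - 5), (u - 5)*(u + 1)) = u - 5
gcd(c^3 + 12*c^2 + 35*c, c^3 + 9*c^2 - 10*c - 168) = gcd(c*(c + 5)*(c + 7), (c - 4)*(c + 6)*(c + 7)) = c + 7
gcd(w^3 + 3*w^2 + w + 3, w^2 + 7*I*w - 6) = w + I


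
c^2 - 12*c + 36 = (c - 6)^2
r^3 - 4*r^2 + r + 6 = (r - 3)*(r - 2)*(r + 1)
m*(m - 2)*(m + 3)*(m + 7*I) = m^4 + m^3 + 7*I*m^3 - 6*m^2 + 7*I*m^2 - 42*I*m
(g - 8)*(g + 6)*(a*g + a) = a*g^3 - a*g^2 - 50*a*g - 48*a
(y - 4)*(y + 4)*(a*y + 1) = a*y^3 - 16*a*y + y^2 - 16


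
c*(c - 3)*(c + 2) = c^3 - c^2 - 6*c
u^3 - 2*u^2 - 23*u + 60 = (u - 4)*(u - 3)*(u + 5)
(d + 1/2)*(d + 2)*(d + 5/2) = d^3 + 5*d^2 + 29*d/4 + 5/2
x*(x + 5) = x^2 + 5*x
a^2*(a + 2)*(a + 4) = a^4 + 6*a^3 + 8*a^2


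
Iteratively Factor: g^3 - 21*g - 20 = (g + 1)*(g^2 - g - 20) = (g - 5)*(g + 1)*(g + 4)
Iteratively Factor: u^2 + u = (u)*(u + 1)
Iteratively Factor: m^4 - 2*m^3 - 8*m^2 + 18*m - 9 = (m - 3)*(m^3 + m^2 - 5*m + 3) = (m - 3)*(m - 1)*(m^2 + 2*m - 3) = (m - 3)*(m - 1)^2*(m + 3)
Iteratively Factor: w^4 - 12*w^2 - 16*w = (w + 2)*(w^3 - 2*w^2 - 8*w) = (w - 4)*(w + 2)*(w^2 + 2*w) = (w - 4)*(w + 2)^2*(w)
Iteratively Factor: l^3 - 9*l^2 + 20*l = (l - 4)*(l^2 - 5*l) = (l - 5)*(l - 4)*(l)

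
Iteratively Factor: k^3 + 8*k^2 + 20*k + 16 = (k + 2)*(k^2 + 6*k + 8) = (k + 2)*(k + 4)*(k + 2)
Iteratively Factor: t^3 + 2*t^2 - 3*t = (t - 1)*(t^2 + 3*t) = t*(t - 1)*(t + 3)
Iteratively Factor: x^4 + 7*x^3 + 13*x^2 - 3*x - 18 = (x + 3)*(x^3 + 4*x^2 + x - 6) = (x + 2)*(x + 3)*(x^2 + 2*x - 3) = (x + 2)*(x + 3)^2*(x - 1)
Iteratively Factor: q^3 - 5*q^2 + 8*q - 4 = (q - 2)*(q^2 - 3*q + 2) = (q - 2)*(q - 1)*(q - 2)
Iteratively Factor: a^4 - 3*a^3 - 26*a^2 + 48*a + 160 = (a + 2)*(a^3 - 5*a^2 - 16*a + 80) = (a - 5)*(a + 2)*(a^2 - 16) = (a - 5)*(a + 2)*(a + 4)*(a - 4)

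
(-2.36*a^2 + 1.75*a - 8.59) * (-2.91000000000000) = 6.8676*a^2 - 5.0925*a + 24.9969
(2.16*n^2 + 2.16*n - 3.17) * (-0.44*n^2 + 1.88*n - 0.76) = -0.9504*n^4 + 3.1104*n^3 + 3.814*n^2 - 7.6012*n + 2.4092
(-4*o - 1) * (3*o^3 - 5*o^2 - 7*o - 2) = -12*o^4 + 17*o^3 + 33*o^2 + 15*o + 2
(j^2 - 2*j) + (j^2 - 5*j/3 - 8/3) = 2*j^2 - 11*j/3 - 8/3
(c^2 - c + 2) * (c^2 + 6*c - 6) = c^4 + 5*c^3 - 10*c^2 + 18*c - 12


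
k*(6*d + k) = 6*d*k + k^2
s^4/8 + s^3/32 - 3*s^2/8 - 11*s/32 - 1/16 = (s/4 + 1/4)*(s/2 + 1/2)*(s - 2)*(s + 1/4)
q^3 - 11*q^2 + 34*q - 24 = (q - 6)*(q - 4)*(q - 1)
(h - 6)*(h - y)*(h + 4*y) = h^3 + 3*h^2*y - 6*h^2 - 4*h*y^2 - 18*h*y + 24*y^2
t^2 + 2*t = t*(t + 2)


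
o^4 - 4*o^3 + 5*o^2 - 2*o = o*(o - 2)*(o - 1)^2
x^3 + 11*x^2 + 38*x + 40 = (x + 2)*(x + 4)*(x + 5)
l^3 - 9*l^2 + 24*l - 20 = (l - 5)*(l - 2)^2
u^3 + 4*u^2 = u^2*(u + 4)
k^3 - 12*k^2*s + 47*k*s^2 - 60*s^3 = (k - 5*s)*(k - 4*s)*(k - 3*s)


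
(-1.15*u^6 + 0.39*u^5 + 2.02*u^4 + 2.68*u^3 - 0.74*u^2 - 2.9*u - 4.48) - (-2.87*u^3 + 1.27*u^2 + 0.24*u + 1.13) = -1.15*u^6 + 0.39*u^5 + 2.02*u^4 + 5.55*u^3 - 2.01*u^2 - 3.14*u - 5.61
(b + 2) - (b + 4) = -2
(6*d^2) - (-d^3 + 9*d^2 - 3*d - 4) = d^3 - 3*d^2 + 3*d + 4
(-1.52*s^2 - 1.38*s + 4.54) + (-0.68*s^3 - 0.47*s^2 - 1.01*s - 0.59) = -0.68*s^3 - 1.99*s^2 - 2.39*s + 3.95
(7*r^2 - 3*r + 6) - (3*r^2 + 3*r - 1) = 4*r^2 - 6*r + 7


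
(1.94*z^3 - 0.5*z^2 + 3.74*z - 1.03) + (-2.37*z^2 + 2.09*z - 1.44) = 1.94*z^3 - 2.87*z^2 + 5.83*z - 2.47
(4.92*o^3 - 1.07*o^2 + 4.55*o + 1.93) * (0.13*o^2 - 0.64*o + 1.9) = 0.6396*o^5 - 3.2879*o^4 + 10.6243*o^3 - 4.6941*o^2 + 7.4098*o + 3.667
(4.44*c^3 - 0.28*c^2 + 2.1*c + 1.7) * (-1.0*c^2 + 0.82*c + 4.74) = -4.44*c^5 + 3.9208*c^4 + 18.716*c^3 - 1.3052*c^2 + 11.348*c + 8.058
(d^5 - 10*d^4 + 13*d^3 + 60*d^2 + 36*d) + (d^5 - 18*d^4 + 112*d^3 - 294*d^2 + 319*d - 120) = 2*d^5 - 28*d^4 + 125*d^3 - 234*d^2 + 355*d - 120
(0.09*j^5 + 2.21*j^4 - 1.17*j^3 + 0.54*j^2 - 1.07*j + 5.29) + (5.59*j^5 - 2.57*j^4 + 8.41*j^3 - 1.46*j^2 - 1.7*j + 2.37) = 5.68*j^5 - 0.36*j^4 + 7.24*j^3 - 0.92*j^2 - 2.77*j + 7.66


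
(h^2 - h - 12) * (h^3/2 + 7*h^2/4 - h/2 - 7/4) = h^5/2 + 5*h^4/4 - 33*h^3/4 - 89*h^2/4 + 31*h/4 + 21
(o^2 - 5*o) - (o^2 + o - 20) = 20 - 6*o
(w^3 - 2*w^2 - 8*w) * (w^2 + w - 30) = w^5 - w^4 - 40*w^3 + 52*w^2 + 240*w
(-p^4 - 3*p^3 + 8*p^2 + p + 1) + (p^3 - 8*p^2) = -p^4 - 2*p^3 + p + 1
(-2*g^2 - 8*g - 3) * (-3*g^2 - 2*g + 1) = 6*g^4 + 28*g^3 + 23*g^2 - 2*g - 3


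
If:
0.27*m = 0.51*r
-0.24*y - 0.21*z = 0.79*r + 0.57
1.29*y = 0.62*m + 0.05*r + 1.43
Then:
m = -0.389965705576019*z - 1.55252127524451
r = -0.206452432363775*z - 0.821923028070621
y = 0.330496634065794 - 0.195427410135908*z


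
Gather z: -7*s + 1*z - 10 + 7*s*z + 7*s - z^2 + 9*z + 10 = -z^2 + z*(7*s + 10)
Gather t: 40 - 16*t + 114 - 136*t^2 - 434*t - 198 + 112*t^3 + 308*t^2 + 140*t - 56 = 112*t^3 + 172*t^2 - 310*t - 100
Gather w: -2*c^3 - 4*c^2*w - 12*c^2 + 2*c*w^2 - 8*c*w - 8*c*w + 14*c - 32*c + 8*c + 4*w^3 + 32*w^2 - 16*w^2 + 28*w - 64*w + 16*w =-2*c^3 - 12*c^2 - 10*c + 4*w^3 + w^2*(2*c + 16) + w*(-4*c^2 - 16*c - 20)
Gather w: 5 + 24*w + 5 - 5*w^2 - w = -5*w^2 + 23*w + 10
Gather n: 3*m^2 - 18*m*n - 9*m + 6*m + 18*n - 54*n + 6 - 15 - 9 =3*m^2 - 3*m + n*(-18*m - 36) - 18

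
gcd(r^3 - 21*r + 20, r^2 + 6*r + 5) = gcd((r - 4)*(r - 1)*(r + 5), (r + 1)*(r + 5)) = r + 5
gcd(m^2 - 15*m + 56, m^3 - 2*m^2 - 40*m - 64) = m - 8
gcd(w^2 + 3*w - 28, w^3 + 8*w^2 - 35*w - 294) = w + 7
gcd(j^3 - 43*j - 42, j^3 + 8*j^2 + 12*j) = j + 6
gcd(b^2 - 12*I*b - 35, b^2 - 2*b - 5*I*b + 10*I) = b - 5*I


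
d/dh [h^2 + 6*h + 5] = 2*h + 6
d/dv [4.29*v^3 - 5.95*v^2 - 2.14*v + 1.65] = 12.87*v^2 - 11.9*v - 2.14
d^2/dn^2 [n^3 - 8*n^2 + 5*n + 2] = 6*n - 16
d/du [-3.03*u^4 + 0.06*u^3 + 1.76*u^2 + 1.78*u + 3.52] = -12.12*u^3 + 0.18*u^2 + 3.52*u + 1.78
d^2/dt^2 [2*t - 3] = 0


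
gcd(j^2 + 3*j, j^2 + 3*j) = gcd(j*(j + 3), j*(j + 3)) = j^2 + 3*j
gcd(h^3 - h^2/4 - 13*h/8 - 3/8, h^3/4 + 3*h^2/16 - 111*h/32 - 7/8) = h + 1/4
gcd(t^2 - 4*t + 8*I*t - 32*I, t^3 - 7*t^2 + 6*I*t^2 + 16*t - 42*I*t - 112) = t + 8*I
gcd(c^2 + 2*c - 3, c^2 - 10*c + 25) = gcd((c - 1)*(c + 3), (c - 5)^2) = 1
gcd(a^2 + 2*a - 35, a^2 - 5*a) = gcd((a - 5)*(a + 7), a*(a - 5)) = a - 5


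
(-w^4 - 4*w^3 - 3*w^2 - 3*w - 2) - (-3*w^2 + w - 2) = -w^4 - 4*w^3 - 4*w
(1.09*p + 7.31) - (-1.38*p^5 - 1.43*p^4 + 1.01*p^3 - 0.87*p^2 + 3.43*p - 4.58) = 1.38*p^5 + 1.43*p^4 - 1.01*p^3 + 0.87*p^2 - 2.34*p + 11.89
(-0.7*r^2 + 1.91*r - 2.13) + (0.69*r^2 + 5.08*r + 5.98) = -0.01*r^2 + 6.99*r + 3.85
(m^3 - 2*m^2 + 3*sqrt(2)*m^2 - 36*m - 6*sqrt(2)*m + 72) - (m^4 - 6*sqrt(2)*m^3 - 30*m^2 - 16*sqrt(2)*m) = -m^4 + m^3 + 6*sqrt(2)*m^3 + 3*sqrt(2)*m^2 + 28*m^2 - 36*m + 10*sqrt(2)*m + 72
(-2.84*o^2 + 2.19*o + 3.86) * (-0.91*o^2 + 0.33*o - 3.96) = 2.5844*o^4 - 2.9301*o^3 + 8.4565*o^2 - 7.3986*o - 15.2856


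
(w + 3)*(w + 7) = w^2 + 10*w + 21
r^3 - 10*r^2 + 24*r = r*(r - 6)*(r - 4)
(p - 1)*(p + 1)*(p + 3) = p^3 + 3*p^2 - p - 3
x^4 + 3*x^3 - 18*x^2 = x^2*(x - 3)*(x + 6)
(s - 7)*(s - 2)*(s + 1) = s^3 - 8*s^2 + 5*s + 14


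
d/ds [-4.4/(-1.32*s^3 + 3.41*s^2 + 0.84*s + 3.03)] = (-17.424*s^2 + 30.008*s + 3.696)/(-1.32*s^3 + 3.41*s^2 + 0.84*s + 3.03)^2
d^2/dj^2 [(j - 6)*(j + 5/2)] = 2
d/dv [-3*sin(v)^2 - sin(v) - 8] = -(6*sin(v) + 1)*cos(v)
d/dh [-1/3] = 0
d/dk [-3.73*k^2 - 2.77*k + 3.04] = -7.46*k - 2.77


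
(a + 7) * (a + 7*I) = a^2 + 7*a + 7*I*a + 49*I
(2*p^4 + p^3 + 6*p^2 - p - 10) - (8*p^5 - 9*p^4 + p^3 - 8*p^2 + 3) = -8*p^5 + 11*p^4 + 14*p^2 - p - 13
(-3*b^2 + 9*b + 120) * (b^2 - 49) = -3*b^4 + 9*b^3 + 267*b^2 - 441*b - 5880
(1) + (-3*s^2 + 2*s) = -3*s^2 + 2*s + 1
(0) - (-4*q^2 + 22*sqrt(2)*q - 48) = 4*q^2 - 22*sqrt(2)*q + 48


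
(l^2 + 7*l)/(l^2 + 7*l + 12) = l*(l + 7)/(l^2 + 7*l + 12)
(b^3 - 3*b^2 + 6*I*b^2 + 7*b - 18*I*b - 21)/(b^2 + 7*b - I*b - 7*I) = (b^2 + b*(-3 + 7*I) - 21*I)/(b + 7)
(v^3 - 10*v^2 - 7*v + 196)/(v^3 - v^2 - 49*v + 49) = (v^2 - 3*v - 28)/(v^2 + 6*v - 7)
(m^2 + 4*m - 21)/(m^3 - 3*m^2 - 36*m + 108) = (m + 7)/(m^2 - 36)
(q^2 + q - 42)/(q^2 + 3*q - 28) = (q - 6)/(q - 4)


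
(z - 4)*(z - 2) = z^2 - 6*z + 8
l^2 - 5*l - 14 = (l - 7)*(l + 2)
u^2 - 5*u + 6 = (u - 3)*(u - 2)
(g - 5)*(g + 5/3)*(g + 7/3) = g^3 - g^2 - 145*g/9 - 175/9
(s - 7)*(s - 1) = s^2 - 8*s + 7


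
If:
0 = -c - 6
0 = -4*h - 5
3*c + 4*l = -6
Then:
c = -6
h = -5/4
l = 3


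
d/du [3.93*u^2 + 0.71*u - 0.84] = 7.86*u + 0.71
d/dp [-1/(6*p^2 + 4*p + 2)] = (3*p + 1)/(3*p^2 + 2*p + 1)^2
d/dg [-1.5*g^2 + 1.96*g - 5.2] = 1.96 - 3.0*g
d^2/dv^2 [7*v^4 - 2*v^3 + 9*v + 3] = 12*v*(7*v - 1)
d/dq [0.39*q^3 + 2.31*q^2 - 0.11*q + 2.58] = 1.17*q^2 + 4.62*q - 0.11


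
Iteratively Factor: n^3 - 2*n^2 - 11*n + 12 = (n - 4)*(n^2 + 2*n - 3) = (n - 4)*(n - 1)*(n + 3)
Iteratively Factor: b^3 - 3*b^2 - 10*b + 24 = (b - 2)*(b^2 - b - 12) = (b - 4)*(b - 2)*(b + 3)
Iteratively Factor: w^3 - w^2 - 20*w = (w + 4)*(w^2 - 5*w) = (w - 5)*(w + 4)*(w)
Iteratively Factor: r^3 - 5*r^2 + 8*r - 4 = (r - 2)*(r^2 - 3*r + 2) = (r - 2)*(r - 1)*(r - 2)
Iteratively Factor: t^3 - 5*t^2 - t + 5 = (t - 1)*(t^2 - 4*t - 5) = (t - 1)*(t + 1)*(t - 5)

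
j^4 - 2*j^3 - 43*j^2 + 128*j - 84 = (j - 6)*(j - 2)*(j - 1)*(j + 7)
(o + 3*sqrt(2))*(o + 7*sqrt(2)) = o^2 + 10*sqrt(2)*o + 42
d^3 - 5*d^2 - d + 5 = (d - 5)*(d - 1)*(d + 1)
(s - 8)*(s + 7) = s^2 - s - 56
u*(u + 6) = u^2 + 6*u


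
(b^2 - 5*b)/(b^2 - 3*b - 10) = b/(b + 2)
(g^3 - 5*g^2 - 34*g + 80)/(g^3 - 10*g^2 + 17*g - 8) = (g^2 + 3*g - 10)/(g^2 - 2*g + 1)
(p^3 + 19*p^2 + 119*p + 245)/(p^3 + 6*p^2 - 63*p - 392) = (p + 5)/(p - 8)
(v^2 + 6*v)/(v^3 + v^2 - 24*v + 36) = v/(v^2 - 5*v + 6)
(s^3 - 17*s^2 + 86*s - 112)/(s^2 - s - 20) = (-s^3 + 17*s^2 - 86*s + 112)/(-s^2 + s + 20)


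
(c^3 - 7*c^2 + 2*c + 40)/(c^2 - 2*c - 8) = c - 5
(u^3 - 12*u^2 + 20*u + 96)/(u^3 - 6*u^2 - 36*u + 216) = (u^2 - 6*u - 16)/(u^2 - 36)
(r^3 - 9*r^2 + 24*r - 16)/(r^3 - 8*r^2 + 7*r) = (r^2 - 8*r + 16)/(r*(r - 7))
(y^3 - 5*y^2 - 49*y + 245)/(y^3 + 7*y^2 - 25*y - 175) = (y - 7)/(y + 5)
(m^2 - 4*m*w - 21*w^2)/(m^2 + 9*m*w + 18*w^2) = (m - 7*w)/(m + 6*w)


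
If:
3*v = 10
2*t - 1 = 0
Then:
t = 1/2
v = 10/3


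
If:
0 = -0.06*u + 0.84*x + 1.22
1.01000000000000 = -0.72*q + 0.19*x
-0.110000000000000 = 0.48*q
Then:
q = -0.23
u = 82.60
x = 4.45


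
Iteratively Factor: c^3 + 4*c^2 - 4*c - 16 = (c + 2)*(c^2 + 2*c - 8) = (c + 2)*(c + 4)*(c - 2)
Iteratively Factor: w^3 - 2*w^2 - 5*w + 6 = (w + 2)*(w^2 - 4*w + 3) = (w - 1)*(w + 2)*(w - 3)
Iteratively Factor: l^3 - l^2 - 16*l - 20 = (l + 2)*(l^2 - 3*l - 10) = (l + 2)^2*(l - 5)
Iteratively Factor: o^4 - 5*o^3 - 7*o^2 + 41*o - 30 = (o - 2)*(o^3 - 3*o^2 - 13*o + 15) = (o - 2)*(o + 3)*(o^2 - 6*o + 5) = (o - 5)*(o - 2)*(o + 3)*(o - 1)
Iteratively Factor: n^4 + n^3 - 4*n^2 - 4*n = (n)*(n^3 + n^2 - 4*n - 4) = n*(n + 1)*(n^2 - 4) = n*(n - 2)*(n + 1)*(n + 2)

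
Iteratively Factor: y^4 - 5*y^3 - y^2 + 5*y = (y - 5)*(y^3 - y) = (y - 5)*(y - 1)*(y^2 + y) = (y - 5)*(y - 1)*(y + 1)*(y)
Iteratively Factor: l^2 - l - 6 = (l + 2)*(l - 3)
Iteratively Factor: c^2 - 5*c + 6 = (c - 2)*(c - 3)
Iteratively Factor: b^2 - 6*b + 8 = (b - 4)*(b - 2)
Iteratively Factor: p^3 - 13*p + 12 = (p - 1)*(p^2 + p - 12) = (p - 1)*(p + 4)*(p - 3)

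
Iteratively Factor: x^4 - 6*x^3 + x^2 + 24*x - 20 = (x - 2)*(x^3 - 4*x^2 - 7*x + 10) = (x - 2)*(x - 1)*(x^2 - 3*x - 10) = (x - 5)*(x - 2)*(x - 1)*(x + 2)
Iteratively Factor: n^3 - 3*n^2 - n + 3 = (n - 1)*(n^2 - 2*n - 3) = (n - 1)*(n + 1)*(n - 3)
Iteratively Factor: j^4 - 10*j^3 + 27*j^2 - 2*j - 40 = (j - 2)*(j^3 - 8*j^2 + 11*j + 20) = (j - 2)*(j + 1)*(j^2 - 9*j + 20) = (j - 5)*(j - 2)*(j + 1)*(j - 4)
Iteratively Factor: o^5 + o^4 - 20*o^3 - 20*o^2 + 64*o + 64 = (o - 2)*(o^4 + 3*o^3 - 14*o^2 - 48*o - 32) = (o - 4)*(o - 2)*(o^3 + 7*o^2 + 14*o + 8) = (o - 4)*(o - 2)*(o + 2)*(o^2 + 5*o + 4) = (o - 4)*(o - 2)*(o + 2)*(o + 4)*(o + 1)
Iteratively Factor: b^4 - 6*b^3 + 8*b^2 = (b - 2)*(b^3 - 4*b^2) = b*(b - 2)*(b^2 - 4*b) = b*(b - 4)*(b - 2)*(b)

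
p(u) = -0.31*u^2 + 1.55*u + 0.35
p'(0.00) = 1.55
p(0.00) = 0.35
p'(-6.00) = 5.27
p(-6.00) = -20.11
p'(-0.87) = 2.09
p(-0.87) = -1.23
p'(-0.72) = 2.00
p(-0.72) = -0.93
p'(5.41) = -1.80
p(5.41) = -0.34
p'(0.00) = 1.55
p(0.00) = 0.35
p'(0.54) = 1.22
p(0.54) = 1.10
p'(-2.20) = 2.91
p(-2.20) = -4.56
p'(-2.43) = 3.06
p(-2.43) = -5.25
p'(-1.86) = 2.70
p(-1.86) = -3.61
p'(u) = 1.55 - 0.62*u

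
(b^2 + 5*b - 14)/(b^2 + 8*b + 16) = (b^2 + 5*b - 14)/(b^2 + 8*b + 16)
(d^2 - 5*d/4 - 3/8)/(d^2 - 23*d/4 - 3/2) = (d - 3/2)/(d - 6)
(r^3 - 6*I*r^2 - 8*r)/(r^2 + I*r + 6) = r*(r - 4*I)/(r + 3*I)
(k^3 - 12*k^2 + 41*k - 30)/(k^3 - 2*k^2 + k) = (k^2 - 11*k + 30)/(k*(k - 1))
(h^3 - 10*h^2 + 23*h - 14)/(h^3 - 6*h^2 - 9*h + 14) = (h - 2)/(h + 2)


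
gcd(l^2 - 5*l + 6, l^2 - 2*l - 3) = l - 3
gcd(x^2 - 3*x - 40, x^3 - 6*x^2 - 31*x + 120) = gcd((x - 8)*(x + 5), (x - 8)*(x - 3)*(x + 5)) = x^2 - 3*x - 40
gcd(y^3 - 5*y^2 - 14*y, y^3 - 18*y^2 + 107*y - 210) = y - 7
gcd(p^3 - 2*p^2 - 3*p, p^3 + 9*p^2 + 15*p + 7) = p + 1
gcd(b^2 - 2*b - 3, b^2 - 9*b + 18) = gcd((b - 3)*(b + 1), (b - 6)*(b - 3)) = b - 3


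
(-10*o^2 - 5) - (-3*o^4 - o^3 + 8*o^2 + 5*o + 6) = 3*o^4 + o^3 - 18*o^2 - 5*o - 11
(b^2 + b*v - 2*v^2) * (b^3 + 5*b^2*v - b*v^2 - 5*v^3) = b^5 + 6*b^4*v + 2*b^3*v^2 - 16*b^2*v^3 - 3*b*v^4 + 10*v^5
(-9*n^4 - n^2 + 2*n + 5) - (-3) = -9*n^4 - n^2 + 2*n + 8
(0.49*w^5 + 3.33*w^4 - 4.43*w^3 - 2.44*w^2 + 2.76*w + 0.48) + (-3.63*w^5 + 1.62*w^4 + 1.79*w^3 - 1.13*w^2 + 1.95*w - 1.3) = -3.14*w^5 + 4.95*w^4 - 2.64*w^3 - 3.57*w^2 + 4.71*w - 0.82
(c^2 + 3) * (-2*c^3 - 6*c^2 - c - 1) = -2*c^5 - 6*c^4 - 7*c^3 - 19*c^2 - 3*c - 3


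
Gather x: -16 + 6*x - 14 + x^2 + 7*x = x^2 + 13*x - 30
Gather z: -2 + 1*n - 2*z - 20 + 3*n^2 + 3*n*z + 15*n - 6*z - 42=3*n^2 + 16*n + z*(3*n - 8) - 64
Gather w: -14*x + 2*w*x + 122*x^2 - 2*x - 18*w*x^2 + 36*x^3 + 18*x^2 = w*(-18*x^2 + 2*x) + 36*x^3 + 140*x^2 - 16*x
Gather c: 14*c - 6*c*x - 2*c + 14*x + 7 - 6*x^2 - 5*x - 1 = c*(12 - 6*x) - 6*x^2 + 9*x + 6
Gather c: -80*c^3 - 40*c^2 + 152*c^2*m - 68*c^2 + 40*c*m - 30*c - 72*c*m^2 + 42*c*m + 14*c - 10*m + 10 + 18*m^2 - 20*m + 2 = -80*c^3 + c^2*(152*m - 108) + c*(-72*m^2 + 82*m - 16) + 18*m^2 - 30*m + 12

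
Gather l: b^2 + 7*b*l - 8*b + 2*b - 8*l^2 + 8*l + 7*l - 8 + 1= b^2 - 6*b - 8*l^2 + l*(7*b + 15) - 7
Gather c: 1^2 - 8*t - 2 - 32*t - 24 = -40*t - 25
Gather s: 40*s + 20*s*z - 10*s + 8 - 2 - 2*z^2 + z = s*(20*z + 30) - 2*z^2 + z + 6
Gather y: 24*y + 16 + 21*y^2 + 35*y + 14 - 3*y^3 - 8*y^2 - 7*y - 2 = -3*y^3 + 13*y^2 + 52*y + 28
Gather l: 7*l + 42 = 7*l + 42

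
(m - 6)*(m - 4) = m^2 - 10*m + 24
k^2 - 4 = (k - 2)*(k + 2)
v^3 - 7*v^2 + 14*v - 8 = (v - 4)*(v - 2)*(v - 1)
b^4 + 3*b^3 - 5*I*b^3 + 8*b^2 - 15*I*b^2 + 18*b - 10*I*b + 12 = (b + 1)*(b + 2)*(b - 6*I)*(b + I)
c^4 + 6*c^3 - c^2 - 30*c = c*(c - 2)*(c + 3)*(c + 5)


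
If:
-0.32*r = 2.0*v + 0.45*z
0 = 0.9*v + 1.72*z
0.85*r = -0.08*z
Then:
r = 0.00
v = 0.00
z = 0.00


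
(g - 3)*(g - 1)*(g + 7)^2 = g^4 + 10*g^3 - 4*g^2 - 154*g + 147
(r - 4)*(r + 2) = r^2 - 2*r - 8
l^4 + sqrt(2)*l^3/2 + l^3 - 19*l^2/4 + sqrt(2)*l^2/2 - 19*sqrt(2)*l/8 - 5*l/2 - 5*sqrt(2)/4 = (l - 2)*(l + 1/2)*(l + 5/2)*(l + sqrt(2)/2)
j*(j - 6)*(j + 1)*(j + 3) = j^4 - 2*j^3 - 21*j^2 - 18*j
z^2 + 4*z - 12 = (z - 2)*(z + 6)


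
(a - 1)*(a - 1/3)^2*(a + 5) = a^4 + 10*a^3/3 - 68*a^2/9 + 34*a/9 - 5/9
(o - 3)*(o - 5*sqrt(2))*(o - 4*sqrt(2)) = o^3 - 9*sqrt(2)*o^2 - 3*o^2 + 27*sqrt(2)*o + 40*o - 120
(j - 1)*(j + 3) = j^2 + 2*j - 3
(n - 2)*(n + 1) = n^2 - n - 2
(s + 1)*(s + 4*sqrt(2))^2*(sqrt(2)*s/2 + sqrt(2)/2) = sqrt(2)*s^4/2 + sqrt(2)*s^3 + 8*s^3 + 16*s^2 + 33*sqrt(2)*s^2/2 + 8*s + 32*sqrt(2)*s + 16*sqrt(2)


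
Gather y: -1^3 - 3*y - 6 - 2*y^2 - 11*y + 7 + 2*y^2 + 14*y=0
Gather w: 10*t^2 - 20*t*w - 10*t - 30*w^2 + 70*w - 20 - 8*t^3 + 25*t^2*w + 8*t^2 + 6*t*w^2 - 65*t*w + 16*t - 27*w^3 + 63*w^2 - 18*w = -8*t^3 + 18*t^2 + 6*t - 27*w^3 + w^2*(6*t + 33) + w*(25*t^2 - 85*t + 52) - 20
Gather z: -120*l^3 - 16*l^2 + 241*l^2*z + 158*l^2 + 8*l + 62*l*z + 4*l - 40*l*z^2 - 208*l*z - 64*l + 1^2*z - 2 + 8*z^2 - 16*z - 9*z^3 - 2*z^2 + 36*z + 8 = -120*l^3 + 142*l^2 - 52*l - 9*z^3 + z^2*(6 - 40*l) + z*(241*l^2 - 146*l + 21) + 6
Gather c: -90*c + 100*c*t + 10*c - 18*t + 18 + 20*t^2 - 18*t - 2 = c*(100*t - 80) + 20*t^2 - 36*t + 16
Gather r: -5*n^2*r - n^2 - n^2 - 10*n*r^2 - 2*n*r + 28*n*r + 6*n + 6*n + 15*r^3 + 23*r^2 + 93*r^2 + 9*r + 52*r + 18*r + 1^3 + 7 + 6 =-2*n^2 + 12*n + 15*r^3 + r^2*(116 - 10*n) + r*(-5*n^2 + 26*n + 79) + 14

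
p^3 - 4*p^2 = p^2*(p - 4)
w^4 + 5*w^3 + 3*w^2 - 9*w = w*(w - 1)*(w + 3)^2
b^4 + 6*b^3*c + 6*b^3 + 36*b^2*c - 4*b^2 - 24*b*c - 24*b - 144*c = (b - 2)*(b + 2)*(b + 6)*(b + 6*c)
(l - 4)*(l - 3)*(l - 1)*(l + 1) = l^4 - 7*l^3 + 11*l^2 + 7*l - 12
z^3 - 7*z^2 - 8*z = z*(z - 8)*(z + 1)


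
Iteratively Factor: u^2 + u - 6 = (u - 2)*(u + 3)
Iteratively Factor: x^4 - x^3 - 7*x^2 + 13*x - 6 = (x + 3)*(x^3 - 4*x^2 + 5*x - 2) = (x - 1)*(x + 3)*(x^2 - 3*x + 2) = (x - 1)^2*(x + 3)*(x - 2)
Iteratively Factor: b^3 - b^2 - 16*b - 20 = (b - 5)*(b^2 + 4*b + 4) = (b - 5)*(b + 2)*(b + 2)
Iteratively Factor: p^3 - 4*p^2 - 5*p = (p + 1)*(p^2 - 5*p) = (p - 5)*(p + 1)*(p)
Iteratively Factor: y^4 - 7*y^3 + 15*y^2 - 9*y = (y - 3)*(y^3 - 4*y^2 + 3*y) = (y - 3)^2*(y^2 - y) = y*(y - 3)^2*(y - 1)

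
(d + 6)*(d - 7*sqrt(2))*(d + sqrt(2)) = d^3 - 6*sqrt(2)*d^2 + 6*d^2 - 36*sqrt(2)*d - 14*d - 84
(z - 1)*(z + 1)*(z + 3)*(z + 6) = z^4 + 9*z^3 + 17*z^2 - 9*z - 18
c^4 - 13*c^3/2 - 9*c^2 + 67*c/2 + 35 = (c - 7)*(c - 5/2)*(c + 1)*(c + 2)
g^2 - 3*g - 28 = (g - 7)*(g + 4)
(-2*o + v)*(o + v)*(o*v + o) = -2*o^3*v - 2*o^3 - o^2*v^2 - o^2*v + o*v^3 + o*v^2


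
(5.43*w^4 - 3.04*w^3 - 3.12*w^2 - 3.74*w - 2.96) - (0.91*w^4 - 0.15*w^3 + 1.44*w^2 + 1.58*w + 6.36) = 4.52*w^4 - 2.89*w^3 - 4.56*w^2 - 5.32*w - 9.32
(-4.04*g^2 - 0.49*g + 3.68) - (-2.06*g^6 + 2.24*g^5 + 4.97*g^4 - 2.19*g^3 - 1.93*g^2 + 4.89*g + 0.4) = 2.06*g^6 - 2.24*g^5 - 4.97*g^4 + 2.19*g^3 - 2.11*g^2 - 5.38*g + 3.28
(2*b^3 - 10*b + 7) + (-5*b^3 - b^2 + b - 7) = -3*b^3 - b^2 - 9*b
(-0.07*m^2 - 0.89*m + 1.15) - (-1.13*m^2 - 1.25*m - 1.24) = 1.06*m^2 + 0.36*m + 2.39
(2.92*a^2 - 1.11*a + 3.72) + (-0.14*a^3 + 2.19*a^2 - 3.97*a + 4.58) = -0.14*a^3 + 5.11*a^2 - 5.08*a + 8.3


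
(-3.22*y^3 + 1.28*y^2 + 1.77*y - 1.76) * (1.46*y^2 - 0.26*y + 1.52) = -4.7012*y^5 + 2.706*y^4 - 2.643*y^3 - 1.0842*y^2 + 3.148*y - 2.6752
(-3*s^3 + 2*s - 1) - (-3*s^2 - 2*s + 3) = -3*s^3 + 3*s^2 + 4*s - 4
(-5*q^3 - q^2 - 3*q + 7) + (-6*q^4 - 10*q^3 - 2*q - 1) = -6*q^4 - 15*q^3 - q^2 - 5*q + 6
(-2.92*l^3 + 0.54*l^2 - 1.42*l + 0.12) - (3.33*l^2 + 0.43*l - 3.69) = -2.92*l^3 - 2.79*l^2 - 1.85*l + 3.81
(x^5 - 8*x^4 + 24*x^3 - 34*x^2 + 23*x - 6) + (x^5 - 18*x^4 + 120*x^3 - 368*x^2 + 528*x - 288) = 2*x^5 - 26*x^4 + 144*x^3 - 402*x^2 + 551*x - 294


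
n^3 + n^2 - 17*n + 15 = (n - 3)*(n - 1)*(n + 5)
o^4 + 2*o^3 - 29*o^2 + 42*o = o*(o - 3)*(o - 2)*(o + 7)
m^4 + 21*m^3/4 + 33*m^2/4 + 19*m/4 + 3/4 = (m + 1/4)*(m + 1)^2*(m + 3)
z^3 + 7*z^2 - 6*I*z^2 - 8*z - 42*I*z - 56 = (z + 7)*(z - 4*I)*(z - 2*I)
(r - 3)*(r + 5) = r^2 + 2*r - 15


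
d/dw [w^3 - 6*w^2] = 3*w*(w - 4)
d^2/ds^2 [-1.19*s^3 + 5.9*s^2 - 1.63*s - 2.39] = 11.8 - 7.14*s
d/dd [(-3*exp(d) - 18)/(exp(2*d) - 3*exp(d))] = 3*(exp(2*d) + 12*exp(d) - 18)*exp(-d)/(exp(2*d) - 6*exp(d) + 9)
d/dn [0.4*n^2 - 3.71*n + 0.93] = 0.8*n - 3.71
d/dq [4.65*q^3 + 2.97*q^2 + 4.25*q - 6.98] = 13.95*q^2 + 5.94*q + 4.25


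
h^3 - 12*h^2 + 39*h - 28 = (h - 7)*(h - 4)*(h - 1)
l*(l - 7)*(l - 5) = l^3 - 12*l^2 + 35*l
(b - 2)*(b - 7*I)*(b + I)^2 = b^4 - 2*b^3 - 5*I*b^3 + 13*b^2 + 10*I*b^2 - 26*b + 7*I*b - 14*I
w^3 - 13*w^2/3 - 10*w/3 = w*(w - 5)*(w + 2/3)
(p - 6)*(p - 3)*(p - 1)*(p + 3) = p^4 - 7*p^3 - 3*p^2 + 63*p - 54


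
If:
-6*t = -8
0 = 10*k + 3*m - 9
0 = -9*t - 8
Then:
No Solution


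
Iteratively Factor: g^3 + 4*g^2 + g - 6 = (g + 2)*(g^2 + 2*g - 3) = (g - 1)*(g + 2)*(g + 3)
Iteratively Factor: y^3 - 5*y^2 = (y - 5)*(y^2) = y*(y - 5)*(y)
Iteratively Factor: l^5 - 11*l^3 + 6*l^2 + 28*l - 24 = (l - 1)*(l^4 + l^3 - 10*l^2 - 4*l + 24) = (l - 1)*(l + 2)*(l^3 - l^2 - 8*l + 12) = (l - 1)*(l + 2)*(l + 3)*(l^2 - 4*l + 4) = (l - 2)*(l - 1)*(l + 2)*(l + 3)*(l - 2)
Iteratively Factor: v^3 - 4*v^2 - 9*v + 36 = (v - 3)*(v^2 - v - 12) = (v - 3)*(v + 3)*(v - 4)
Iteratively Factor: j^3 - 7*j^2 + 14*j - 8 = (j - 4)*(j^2 - 3*j + 2) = (j - 4)*(j - 1)*(j - 2)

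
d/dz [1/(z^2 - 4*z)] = 2*(2 - z)/(z^2*(z - 4)^2)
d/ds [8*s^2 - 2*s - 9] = 16*s - 2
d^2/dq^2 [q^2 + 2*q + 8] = 2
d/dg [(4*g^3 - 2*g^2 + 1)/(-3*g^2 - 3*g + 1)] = (-12*g^4 - 24*g^3 + 18*g^2 + 2*g + 3)/(9*g^4 + 18*g^3 + 3*g^2 - 6*g + 1)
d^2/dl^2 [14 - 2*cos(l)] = 2*cos(l)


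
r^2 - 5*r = r*(r - 5)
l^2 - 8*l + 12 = (l - 6)*(l - 2)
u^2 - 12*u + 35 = (u - 7)*(u - 5)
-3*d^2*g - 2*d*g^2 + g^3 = g*(-3*d + g)*(d + g)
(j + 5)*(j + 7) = j^2 + 12*j + 35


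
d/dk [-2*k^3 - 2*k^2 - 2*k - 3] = -6*k^2 - 4*k - 2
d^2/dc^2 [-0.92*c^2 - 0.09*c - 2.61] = -1.84000000000000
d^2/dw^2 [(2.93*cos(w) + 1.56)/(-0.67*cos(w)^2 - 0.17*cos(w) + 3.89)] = (0.0739049503256551*(1 - cos(w)^2)^2 + 0.0393957715763688*cos(w)^5 + 1.30955871411487*cos(w)^3 + 0.568471156147884*cos(w)^2 - 0.0454132192392511*cos(w) - 0.436241023549576)/(0.208074534161491*cos(w)^2 + 0.0527950310559006*cos(w) - 1.20807453416149)^3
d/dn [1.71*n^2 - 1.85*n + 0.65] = 3.42*n - 1.85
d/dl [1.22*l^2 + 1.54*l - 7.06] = 2.44*l + 1.54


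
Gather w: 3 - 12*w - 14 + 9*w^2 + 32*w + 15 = 9*w^2 + 20*w + 4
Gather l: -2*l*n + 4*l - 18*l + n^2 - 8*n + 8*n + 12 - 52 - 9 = l*(-2*n - 14) + n^2 - 49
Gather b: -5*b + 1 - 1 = -5*b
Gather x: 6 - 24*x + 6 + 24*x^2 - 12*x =24*x^2 - 36*x + 12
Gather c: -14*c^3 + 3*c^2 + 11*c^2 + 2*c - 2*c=-14*c^3 + 14*c^2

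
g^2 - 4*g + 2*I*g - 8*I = (g - 4)*(g + 2*I)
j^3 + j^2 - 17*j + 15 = (j - 3)*(j - 1)*(j + 5)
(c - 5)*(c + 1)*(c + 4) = c^3 - 21*c - 20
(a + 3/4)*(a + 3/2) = a^2 + 9*a/4 + 9/8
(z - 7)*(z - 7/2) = z^2 - 21*z/2 + 49/2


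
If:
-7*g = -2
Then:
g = 2/7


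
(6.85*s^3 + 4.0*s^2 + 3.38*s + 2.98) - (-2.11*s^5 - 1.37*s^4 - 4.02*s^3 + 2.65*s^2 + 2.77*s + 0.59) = 2.11*s^5 + 1.37*s^4 + 10.87*s^3 + 1.35*s^2 + 0.61*s + 2.39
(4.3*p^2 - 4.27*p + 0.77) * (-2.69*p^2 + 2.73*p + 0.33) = -11.567*p^4 + 23.2253*p^3 - 12.3094*p^2 + 0.693*p + 0.2541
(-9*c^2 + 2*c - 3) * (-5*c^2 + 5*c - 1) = 45*c^4 - 55*c^3 + 34*c^2 - 17*c + 3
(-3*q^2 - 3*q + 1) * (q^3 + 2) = -3*q^5 - 3*q^4 + q^3 - 6*q^2 - 6*q + 2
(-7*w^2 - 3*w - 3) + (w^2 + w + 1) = -6*w^2 - 2*w - 2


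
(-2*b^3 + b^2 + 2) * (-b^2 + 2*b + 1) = 2*b^5 - 5*b^4 - b^2 + 4*b + 2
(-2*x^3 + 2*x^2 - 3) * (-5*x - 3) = 10*x^4 - 4*x^3 - 6*x^2 + 15*x + 9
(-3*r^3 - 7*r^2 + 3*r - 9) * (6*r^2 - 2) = -18*r^5 - 42*r^4 + 24*r^3 - 40*r^2 - 6*r + 18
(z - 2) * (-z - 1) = -z^2 + z + 2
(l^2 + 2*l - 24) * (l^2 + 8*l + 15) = l^4 + 10*l^3 + 7*l^2 - 162*l - 360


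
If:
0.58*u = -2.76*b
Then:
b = -0.210144927536232*u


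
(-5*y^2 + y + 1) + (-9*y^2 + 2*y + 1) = -14*y^2 + 3*y + 2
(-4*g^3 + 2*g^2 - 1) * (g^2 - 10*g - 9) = -4*g^5 + 42*g^4 + 16*g^3 - 19*g^2 + 10*g + 9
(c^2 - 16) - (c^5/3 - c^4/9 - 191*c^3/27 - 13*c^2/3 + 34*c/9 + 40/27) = -c^5/3 + c^4/9 + 191*c^3/27 + 16*c^2/3 - 34*c/9 - 472/27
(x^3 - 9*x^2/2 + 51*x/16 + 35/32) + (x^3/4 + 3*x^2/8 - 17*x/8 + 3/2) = 5*x^3/4 - 33*x^2/8 + 17*x/16 + 83/32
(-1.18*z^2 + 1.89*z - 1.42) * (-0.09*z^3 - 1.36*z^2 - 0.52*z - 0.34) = 0.1062*z^5 + 1.4347*z^4 - 1.829*z^3 + 1.3496*z^2 + 0.0957999999999999*z + 0.4828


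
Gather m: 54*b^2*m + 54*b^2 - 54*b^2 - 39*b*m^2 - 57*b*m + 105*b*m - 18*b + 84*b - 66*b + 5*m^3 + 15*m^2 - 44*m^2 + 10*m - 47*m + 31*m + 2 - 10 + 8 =5*m^3 + m^2*(-39*b - 29) + m*(54*b^2 + 48*b - 6)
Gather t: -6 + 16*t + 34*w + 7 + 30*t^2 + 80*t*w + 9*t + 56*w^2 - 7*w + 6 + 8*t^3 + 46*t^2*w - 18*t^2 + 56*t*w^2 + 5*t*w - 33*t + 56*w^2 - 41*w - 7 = 8*t^3 + t^2*(46*w + 12) + t*(56*w^2 + 85*w - 8) + 112*w^2 - 14*w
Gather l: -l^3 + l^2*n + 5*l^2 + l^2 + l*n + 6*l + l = -l^3 + l^2*(n + 6) + l*(n + 7)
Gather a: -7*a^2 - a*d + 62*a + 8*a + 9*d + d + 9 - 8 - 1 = -7*a^2 + a*(70 - d) + 10*d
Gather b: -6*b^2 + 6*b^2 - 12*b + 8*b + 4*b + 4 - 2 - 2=0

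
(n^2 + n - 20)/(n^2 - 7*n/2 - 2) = 2*(n + 5)/(2*n + 1)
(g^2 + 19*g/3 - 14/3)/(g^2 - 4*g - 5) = (-3*g^2 - 19*g + 14)/(3*(-g^2 + 4*g + 5))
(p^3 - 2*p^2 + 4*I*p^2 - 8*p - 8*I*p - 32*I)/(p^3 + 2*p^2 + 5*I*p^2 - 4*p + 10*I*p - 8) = (p - 4)/(p + I)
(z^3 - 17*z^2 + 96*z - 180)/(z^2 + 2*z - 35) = (z^2 - 12*z + 36)/(z + 7)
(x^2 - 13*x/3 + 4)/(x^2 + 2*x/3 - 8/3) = (x - 3)/(x + 2)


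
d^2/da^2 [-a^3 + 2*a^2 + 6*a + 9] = 4 - 6*a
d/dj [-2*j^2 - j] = -4*j - 1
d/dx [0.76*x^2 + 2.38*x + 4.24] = 1.52*x + 2.38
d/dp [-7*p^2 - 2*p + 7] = -14*p - 2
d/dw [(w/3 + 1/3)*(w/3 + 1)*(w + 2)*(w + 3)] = 4*w^3/9 + 3*w^2 + 58*w/9 + 13/3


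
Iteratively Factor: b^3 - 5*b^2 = (b)*(b^2 - 5*b) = b*(b - 5)*(b)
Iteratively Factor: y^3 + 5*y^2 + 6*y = (y + 2)*(y^2 + 3*y) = y*(y + 2)*(y + 3)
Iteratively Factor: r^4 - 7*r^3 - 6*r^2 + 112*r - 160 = (r + 4)*(r^3 - 11*r^2 + 38*r - 40) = (r - 4)*(r + 4)*(r^2 - 7*r + 10) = (r - 5)*(r - 4)*(r + 4)*(r - 2)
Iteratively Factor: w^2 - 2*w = (w)*(w - 2)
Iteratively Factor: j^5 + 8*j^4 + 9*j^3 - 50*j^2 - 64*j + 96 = (j - 2)*(j^4 + 10*j^3 + 29*j^2 + 8*j - 48) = (j - 2)*(j + 4)*(j^3 + 6*j^2 + 5*j - 12) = (j - 2)*(j + 4)^2*(j^2 + 2*j - 3) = (j - 2)*(j - 1)*(j + 4)^2*(j + 3)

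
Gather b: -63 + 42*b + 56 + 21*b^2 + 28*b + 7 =21*b^2 + 70*b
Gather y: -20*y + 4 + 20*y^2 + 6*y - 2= 20*y^2 - 14*y + 2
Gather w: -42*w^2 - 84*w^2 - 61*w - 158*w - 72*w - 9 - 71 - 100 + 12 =-126*w^2 - 291*w - 168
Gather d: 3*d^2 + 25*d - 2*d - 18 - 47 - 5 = 3*d^2 + 23*d - 70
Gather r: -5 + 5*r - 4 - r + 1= 4*r - 8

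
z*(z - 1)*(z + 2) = z^3 + z^2 - 2*z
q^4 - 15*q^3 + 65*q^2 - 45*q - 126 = (q - 7)*(q - 6)*(q - 3)*(q + 1)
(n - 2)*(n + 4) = n^2 + 2*n - 8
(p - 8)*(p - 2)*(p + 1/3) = p^3 - 29*p^2/3 + 38*p/3 + 16/3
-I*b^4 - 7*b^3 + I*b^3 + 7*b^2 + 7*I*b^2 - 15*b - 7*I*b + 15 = (b - 1)*(b - 5*I)*(b - 3*I)*(-I*b + 1)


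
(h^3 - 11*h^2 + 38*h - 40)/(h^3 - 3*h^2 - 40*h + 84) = (h^2 - 9*h + 20)/(h^2 - h - 42)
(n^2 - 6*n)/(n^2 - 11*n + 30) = n/(n - 5)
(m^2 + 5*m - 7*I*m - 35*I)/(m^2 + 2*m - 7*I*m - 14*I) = (m + 5)/(m + 2)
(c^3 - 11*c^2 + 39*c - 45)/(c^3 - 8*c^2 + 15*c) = (c - 3)/c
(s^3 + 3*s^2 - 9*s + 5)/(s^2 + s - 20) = (s^2 - 2*s + 1)/(s - 4)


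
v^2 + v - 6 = (v - 2)*(v + 3)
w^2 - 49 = (w - 7)*(w + 7)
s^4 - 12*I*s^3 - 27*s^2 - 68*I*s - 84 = (s - 7*I)*(s - 6*I)*(s - I)*(s + 2*I)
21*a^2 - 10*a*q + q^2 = (-7*a + q)*(-3*a + q)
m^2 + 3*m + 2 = (m + 1)*(m + 2)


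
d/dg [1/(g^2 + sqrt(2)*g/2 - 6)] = 2*(-4*g - sqrt(2))/(2*g^2 + sqrt(2)*g - 12)^2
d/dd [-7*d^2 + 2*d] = 2 - 14*d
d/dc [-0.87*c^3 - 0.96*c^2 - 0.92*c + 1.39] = -2.61*c^2 - 1.92*c - 0.92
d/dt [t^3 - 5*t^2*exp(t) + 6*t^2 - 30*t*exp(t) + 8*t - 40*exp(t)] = -5*t^2*exp(t) + 3*t^2 - 40*t*exp(t) + 12*t - 70*exp(t) + 8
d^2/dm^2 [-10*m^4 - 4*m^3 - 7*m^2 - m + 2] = -120*m^2 - 24*m - 14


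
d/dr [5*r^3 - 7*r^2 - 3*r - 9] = 15*r^2 - 14*r - 3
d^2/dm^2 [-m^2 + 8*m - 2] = -2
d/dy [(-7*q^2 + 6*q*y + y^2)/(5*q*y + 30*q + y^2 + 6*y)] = (2*(3*q + y)*(5*q*y + 30*q + y^2 + 6*y) - (5*q + 2*y + 6)*(-7*q^2 + 6*q*y + y^2))/(5*q*y + 30*q + y^2 + 6*y)^2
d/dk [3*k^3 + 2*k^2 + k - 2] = 9*k^2 + 4*k + 1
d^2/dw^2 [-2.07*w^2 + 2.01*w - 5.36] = -4.14000000000000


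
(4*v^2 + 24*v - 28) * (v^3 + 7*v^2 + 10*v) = 4*v^5 + 52*v^4 + 180*v^3 + 44*v^2 - 280*v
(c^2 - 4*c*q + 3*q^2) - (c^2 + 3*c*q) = -7*c*q + 3*q^2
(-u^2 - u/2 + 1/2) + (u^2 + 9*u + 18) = 17*u/2 + 37/2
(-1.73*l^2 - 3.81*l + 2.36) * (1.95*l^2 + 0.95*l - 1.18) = -3.3735*l^4 - 9.073*l^3 + 3.0239*l^2 + 6.7378*l - 2.7848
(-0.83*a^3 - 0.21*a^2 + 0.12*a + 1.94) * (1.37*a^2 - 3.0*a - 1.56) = -1.1371*a^5 + 2.2023*a^4 + 2.0892*a^3 + 2.6254*a^2 - 6.0072*a - 3.0264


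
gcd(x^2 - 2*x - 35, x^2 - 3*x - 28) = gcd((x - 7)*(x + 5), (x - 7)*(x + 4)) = x - 7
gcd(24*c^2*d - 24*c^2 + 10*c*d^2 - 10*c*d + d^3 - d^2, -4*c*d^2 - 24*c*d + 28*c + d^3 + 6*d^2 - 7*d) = d - 1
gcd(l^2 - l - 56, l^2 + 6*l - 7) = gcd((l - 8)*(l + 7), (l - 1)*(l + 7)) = l + 7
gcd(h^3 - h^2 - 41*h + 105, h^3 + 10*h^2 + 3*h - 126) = h^2 + 4*h - 21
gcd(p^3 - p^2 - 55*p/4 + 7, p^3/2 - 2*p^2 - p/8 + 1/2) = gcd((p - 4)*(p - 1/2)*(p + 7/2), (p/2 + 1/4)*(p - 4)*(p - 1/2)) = p^2 - 9*p/2 + 2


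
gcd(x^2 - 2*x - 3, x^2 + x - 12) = x - 3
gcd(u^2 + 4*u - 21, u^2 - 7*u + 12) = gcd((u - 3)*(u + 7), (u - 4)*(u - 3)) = u - 3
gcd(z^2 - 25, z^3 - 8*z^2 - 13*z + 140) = z - 5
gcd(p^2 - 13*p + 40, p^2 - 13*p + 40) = p^2 - 13*p + 40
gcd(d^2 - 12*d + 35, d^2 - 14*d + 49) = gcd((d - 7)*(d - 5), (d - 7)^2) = d - 7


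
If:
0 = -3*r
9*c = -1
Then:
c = -1/9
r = 0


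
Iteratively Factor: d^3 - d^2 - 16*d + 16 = (d - 1)*(d^2 - 16) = (d - 4)*(d - 1)*(d + 4)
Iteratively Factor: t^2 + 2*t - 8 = (t + 4)*(t - 2)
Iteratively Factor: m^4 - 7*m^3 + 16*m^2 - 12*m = (m - 2)*(m^3 - 5*m^2 + 6*m) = (m - 2)^2*(m^2 - 3*m) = m*(m - 2)^2*(m - 3)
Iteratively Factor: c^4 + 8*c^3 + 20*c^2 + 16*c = (c + 2)*(c^3 + 6*c^2 + 8*c) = (c + 2)^2*(c^2 + 4*c) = (c + 2)^2*(c + 4)*(c)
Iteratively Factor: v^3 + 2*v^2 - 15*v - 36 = (v - 4)*(v^2 + 6*v + 9) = (v - 4)*(v + 3)*(v + 3)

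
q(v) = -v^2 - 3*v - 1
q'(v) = -2*v - 3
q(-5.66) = -16.06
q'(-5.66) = 8.32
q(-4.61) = -8.42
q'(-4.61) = 6.22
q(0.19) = -1.61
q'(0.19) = -3.38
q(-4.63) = -8.55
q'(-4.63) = 6.26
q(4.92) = -39.97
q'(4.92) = -12.84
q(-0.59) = 0.42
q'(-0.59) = -1.82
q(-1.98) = 1.02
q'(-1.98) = 0.96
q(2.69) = -16.31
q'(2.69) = -8.38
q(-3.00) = -1.00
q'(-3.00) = 3.00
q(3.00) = -19.00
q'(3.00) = -9.00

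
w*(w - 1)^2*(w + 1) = w^4 - w^3 - w^2 + w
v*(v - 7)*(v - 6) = v^3 - 13*v^2 + 42*v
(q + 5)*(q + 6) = q^2 + 11*q + 30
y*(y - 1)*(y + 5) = y^3 + 4*y^2 - 5*y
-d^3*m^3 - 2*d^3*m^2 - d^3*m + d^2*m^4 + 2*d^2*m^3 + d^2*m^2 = m*(-d + m)*(d*m + d)^2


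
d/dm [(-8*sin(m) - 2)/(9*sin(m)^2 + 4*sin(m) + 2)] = 4*(18*sin(m)^2 + 9*sin(m) - 2)*cos(m)/(9*sin(m)^2 + 4*sin(m) + 2)^2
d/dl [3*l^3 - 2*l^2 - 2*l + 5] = 9*l^2 - 4*l - 2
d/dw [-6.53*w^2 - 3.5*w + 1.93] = -13.06*w - 3.5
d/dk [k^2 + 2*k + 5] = 2*k + 2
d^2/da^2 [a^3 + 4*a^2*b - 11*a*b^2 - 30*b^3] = 6*a + 8*b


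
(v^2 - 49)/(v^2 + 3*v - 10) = (v^2 - 49)/(v^2 + 3*v - 10)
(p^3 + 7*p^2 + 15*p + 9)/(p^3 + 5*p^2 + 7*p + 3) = (p + 3)/(p + 1)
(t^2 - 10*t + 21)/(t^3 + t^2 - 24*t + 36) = (t - 7)/(t^2 + 4*t - 12)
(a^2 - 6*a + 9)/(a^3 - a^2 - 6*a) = (a - 3)/(a*(a + 2))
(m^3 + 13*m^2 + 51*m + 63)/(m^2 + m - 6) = (m^2 + 10*m + 21)/(m - 2)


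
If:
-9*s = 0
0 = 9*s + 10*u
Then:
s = 0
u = 0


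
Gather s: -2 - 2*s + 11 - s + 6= 15 - 3*s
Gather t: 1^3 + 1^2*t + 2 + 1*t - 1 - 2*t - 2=0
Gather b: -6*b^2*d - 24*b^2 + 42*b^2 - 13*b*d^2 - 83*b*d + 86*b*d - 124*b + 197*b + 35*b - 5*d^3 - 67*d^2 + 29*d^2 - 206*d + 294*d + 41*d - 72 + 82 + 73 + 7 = b^2*(18 - 6*d) + b*(-13*d^2 + 3*d + 108) - 5*d^3 - 38*d^2 + 129*d + 90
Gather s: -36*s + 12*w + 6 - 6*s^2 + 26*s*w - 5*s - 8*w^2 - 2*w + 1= -6*s^2 + s*(26*w - 41) - 8*w^2 + 10*w + 7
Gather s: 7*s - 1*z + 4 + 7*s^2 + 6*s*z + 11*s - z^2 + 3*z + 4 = 7*s^2 + s*(6*z + 18) - z^2 + 2*z + 8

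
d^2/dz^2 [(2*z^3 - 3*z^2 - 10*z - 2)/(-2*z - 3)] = 2*(-8*z^3 - 36*z^2 - 54*z - 25)/(8*z^3 + 36*z^2 + 54*z + 27)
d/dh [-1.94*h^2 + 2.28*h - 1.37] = 2.28 - 3.88*h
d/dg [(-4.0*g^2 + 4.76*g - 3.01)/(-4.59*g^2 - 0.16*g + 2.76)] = (22.4884*g^2 - 49.7118*g + 12.656)/(21.0681*g^4 + 1.4688*g^3 - 25.3112*g^2 - 0.8832*g + 7.6176)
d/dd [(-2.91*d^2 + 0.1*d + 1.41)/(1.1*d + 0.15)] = (-3.201*d^2 - 0.873*d - 1.536)/(1.21*d^2 + 0.33*d + 0.0225)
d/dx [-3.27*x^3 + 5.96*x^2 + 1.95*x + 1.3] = -9.81*x^2 + 11.92*x + 1.95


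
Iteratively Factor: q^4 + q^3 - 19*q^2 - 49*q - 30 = (q + 1)*(q^3 - 19*q - 30) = (q - 5)*(q + 1)*(q^2 + 5*q + 6) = (q - 5)*(q + 1)*(q + 2)*(q + 3)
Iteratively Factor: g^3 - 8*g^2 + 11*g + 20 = (g + 1)*(g^2 - 9*g + 20) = (g - 4)*(g + 1)*(g - 5)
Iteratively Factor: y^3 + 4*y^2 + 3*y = (y)*(y^2 + 4*y + 3) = y*(y + 3)*(y + 1)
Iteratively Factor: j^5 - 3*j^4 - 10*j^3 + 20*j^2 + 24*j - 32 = (j - 4)*(j^4 + j^3 - 6*j^2 - 4*j + 8) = (j - 4)*(j + 2)*(j^3 - j^2 - 4*j + 4) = (j - 4)*(j - 1)*(j + 2)*(j^2 - 4) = (j - 4)*(j - 1)*(j + 2)^2*(j - 2)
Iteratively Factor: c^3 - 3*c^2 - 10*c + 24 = (c + 3)*(c^2 - 6*c + 8) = (c - 4)*(c + 3)*(c - 2)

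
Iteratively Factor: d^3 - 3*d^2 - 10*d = (d - 5)*(d^2 + 2*d) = d*(d - 5)*(d + 2)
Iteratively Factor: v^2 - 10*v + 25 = (v - 5)*(v - 5)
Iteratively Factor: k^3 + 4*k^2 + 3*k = (k + 1)*(k^2 + 3*k) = (k + 1)*(k + 3)*(k)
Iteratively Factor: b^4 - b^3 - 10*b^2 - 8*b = (b)*(b^3 - b^2 - 10*b - 8) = b*(b + 1)*(b^2 - 2*b - 8) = b*(b + 1)*(b + 2)*(b - 4)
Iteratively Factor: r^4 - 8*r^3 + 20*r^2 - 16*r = (r)*(r^3 - 8*r^2 + 20*r - 16) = r*(r - 4)*(r^2 - 4*r + 4) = r*(r - 4)*(r - 2)*(r - 2)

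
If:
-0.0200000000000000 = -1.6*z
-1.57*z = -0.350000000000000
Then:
No Solution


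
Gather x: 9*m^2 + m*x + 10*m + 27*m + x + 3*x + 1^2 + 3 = 9*m^2 + 37*m + x*(m + 4) + 4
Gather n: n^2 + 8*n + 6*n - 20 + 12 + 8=n^2 + 14*n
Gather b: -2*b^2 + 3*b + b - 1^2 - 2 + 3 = -2*b^2 + 4*b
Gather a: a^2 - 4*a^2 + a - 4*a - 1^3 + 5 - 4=-3*a^2 - 3*a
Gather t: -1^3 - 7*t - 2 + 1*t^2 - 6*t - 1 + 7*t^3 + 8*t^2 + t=7*t^3 + 9*t^2 - 12*t - 4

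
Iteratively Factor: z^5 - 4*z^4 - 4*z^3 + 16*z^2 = (z + 2)*(z^4 - 6*z^3 + 8*z^2) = z*(z + 2)*(z^3 - 6*z^2 + 8*z) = z*(z - 4)*(z + 2)*(z^2 - 2*z) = z^2*(z - 4)*(z + 2)*(z - 2)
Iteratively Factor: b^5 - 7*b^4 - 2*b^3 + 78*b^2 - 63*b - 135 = (b - 3)*(b^4 - 4*b^3 - 14*b^2 + 36*b + 45) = (b - 5)*(b - 3)*(b^3 + b^2 - 9*b - 9) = (b - 5)*(b - 3)*(b + 3)*(b^2 - 2*b - 3) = (b - 5)*(b - 3)^2*(b + 3)*(b + 1)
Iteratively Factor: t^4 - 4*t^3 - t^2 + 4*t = (t + 1)*(t^3 - 5*t^2 + 4*t) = t*(t + 1)*(t^2 - 5*t + 4) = t*(t - 4)*(t + 1)*(t - 1)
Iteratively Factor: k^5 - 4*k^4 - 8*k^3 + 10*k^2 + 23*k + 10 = (k + 1)*(k^4 - 5*k^3 - 3*k^2 + 13*k + 10) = (k - 2)*(k + 1)*(k^3 - 3*k^2 - 9*k - 5) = (k - 5)*(k - 2)*(k + 1)*(k^2 + 2*k + 1) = (k - 5)*(k - 2)*(k + 1)^2*(k + 1)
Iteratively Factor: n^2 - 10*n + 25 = (n - 5)*(n - 5)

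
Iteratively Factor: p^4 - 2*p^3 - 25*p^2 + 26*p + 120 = (p + 2)*(p^3 - 4*p^2 - 17*p + 60) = (p + 2)*(p + 4)*(p^2 - 8*p + 15) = (p - 3)*(p + 2)*(p + 4)*(p - 5)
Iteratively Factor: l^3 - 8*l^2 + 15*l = (l)*(l^2 - 8*l + 15) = l*(l - 3)*(l - 5)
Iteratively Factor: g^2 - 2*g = (g)*(g - 2)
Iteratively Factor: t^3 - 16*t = (t + 4)*(t^2 - 4*t) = t*(t + 4)*(t - 4)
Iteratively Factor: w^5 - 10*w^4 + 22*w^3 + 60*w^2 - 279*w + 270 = (w - 2)*(w^4 - 8*w^3 + 6*w^2 + 72*w - 135) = (w - 3)*(w - 2)*(w^3 - 5*w^2 - 9*w + 45) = (w - 3)^2*(w - 2)*(w^2 - 2*w - 15) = (w - 5)*(w - 3)^2*(w - 2)*(w + 3)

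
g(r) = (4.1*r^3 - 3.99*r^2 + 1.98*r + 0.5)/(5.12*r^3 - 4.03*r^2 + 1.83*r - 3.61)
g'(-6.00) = 0.00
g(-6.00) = 0.82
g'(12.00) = 0.00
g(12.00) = 0.79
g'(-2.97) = -0.00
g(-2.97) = 0.83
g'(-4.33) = 0.00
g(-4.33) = 0.83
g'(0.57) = -0.77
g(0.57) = -0.37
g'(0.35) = -0.29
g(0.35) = -0.27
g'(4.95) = 0.00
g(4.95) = 0.78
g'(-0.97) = -0.42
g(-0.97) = 0.64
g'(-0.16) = -0.90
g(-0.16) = -0.02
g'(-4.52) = 0.00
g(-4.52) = 0.83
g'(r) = (-15.36*r^2 + 8.06*r - 1.83)*(4.1*r^3 - 3.99*r^2 + 1.98*r + 0.5)/(5.12*r^3 - 4.03*r^2 + 1.83*r - 3.61)^2 + (12.3*r^2 - 7.98*r + 1.98)/(5.12*r^3 - 4.03*r^2 + 1.83*r - 3.61)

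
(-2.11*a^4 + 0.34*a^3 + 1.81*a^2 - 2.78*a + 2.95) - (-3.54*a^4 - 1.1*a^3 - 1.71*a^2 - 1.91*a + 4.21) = 1.43*a^4 + 1.44*a^3 + 3.52*a^2 - 0.87*a - 1.26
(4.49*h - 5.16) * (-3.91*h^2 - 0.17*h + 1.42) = -17.5559*h^3 + 19.4123*h^2 + 7.253*h - 7.3272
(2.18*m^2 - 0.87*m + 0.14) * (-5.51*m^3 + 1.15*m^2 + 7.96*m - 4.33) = -12.0118*m^5 + 7.3007*m^4 + 15.5809*m^3 - 16.2036*m^2 + 4.8815*m - 0.6062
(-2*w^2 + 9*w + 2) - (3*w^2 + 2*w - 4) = -5*w^2 + 7*w + 6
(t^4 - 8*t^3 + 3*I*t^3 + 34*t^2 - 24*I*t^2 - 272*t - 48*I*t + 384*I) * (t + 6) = t^5 - 2*t^4 + 3*I*t^4 - 14*t^3 - 6*I*t^3 - 68*t^2 - 192*I*t^2 - 1632*t + 96*I*t + 2304*I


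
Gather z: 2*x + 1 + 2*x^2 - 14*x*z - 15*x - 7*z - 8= 2*x^2 - 13*x + z*(-14*x - 7) - 7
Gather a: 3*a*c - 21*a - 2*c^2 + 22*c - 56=a*(3*c - 21) - 2*c^2 + 22*c - 56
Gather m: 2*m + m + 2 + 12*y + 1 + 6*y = 3*m + 18*y + 3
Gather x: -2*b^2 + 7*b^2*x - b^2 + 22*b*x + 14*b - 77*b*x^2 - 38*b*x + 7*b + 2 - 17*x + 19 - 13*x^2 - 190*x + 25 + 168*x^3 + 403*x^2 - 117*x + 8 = -3*b^2 + 21*b + 168*x^3 + x^2*(390 - 77*b) + x*(7*b^2 - 16*b - 324) + 54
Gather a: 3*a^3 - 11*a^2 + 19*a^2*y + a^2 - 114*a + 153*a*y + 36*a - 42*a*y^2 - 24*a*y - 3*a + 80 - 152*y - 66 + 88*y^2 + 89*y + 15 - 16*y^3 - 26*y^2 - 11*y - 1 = 3*a^3 + a^2*(19*y - 10) + a*(-42*y^2 + 129*y - 81) - 16*y^3 + 62*y^2 - 74*y + 28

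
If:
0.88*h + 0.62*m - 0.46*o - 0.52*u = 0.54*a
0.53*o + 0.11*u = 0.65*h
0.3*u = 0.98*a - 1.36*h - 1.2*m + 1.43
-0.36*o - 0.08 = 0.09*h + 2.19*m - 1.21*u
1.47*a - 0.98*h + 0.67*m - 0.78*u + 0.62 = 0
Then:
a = -0.40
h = -0.57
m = 1.08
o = -1.04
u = 1.68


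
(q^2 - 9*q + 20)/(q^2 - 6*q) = (q^2 - 9*q + 20)/(q*(q - 6))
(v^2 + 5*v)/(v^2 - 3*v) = (v + 5)/(v - 3)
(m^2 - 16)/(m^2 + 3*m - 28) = (m + 4)/(m + 7)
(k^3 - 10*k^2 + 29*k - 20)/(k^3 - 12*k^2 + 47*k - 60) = (k - 1)/(k - 3)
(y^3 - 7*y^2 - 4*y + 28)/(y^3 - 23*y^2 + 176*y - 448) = (y^2 - 4)/(y^2 - 16*y + 64)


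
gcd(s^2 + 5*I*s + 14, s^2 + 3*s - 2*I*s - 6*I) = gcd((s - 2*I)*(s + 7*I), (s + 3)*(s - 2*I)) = s - 2*I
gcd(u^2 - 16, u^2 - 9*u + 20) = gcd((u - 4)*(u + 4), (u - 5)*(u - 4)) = u - 4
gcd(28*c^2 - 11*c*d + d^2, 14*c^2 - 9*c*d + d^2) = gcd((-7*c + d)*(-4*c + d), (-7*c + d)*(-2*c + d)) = 7*c - d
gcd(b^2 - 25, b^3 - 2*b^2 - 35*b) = b + 5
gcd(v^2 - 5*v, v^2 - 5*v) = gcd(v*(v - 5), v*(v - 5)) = v^2 - 5*v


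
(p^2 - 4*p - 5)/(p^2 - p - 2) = (p - 5)/(p - 2)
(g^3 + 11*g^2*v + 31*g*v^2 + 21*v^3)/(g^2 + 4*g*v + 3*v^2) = g + 7*v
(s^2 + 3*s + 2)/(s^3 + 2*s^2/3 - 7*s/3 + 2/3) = 3*(s + 1)/(3*s^2 - 4*s + 1)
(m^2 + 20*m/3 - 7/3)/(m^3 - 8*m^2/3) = (3*m^2 + 20*m - 7)/(m^2*(3*m - 8))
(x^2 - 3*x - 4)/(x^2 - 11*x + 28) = (x + 1)/(x - 7)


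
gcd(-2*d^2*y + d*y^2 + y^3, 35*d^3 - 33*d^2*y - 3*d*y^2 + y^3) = -d + y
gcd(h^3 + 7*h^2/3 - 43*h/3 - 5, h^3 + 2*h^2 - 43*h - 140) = h + 5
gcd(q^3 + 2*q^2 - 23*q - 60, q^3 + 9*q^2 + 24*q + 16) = q + 4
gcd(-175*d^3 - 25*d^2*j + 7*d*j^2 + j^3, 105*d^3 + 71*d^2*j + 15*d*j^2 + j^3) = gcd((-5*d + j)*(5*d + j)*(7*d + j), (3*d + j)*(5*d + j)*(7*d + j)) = 35*d^2 + 12*d*j + j^2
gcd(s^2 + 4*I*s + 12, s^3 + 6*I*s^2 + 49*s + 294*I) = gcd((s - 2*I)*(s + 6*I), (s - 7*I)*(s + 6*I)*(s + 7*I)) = s + 6*I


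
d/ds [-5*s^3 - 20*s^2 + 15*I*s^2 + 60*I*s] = -15*s^2 + s*(-40 + 30*I) + 60*I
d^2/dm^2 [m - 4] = 0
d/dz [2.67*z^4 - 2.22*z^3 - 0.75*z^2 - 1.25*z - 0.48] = 10.68*z^3 - 6.66*z^2 - 1.5*z - 1.25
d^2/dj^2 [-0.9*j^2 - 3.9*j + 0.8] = -1.80000000000000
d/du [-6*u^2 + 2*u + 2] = 2 - 12*u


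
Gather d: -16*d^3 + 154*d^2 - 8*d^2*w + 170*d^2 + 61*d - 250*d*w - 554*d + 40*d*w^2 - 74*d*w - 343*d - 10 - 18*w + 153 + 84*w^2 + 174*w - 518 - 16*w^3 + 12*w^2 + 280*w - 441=-16*d^3 + d^2*(324 - 8*w) + d*(40*w^2 - 324*w - 836) - 16*w^3 + 96*w^2 + 436*w - 816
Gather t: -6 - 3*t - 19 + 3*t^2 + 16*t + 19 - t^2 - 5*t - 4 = 2*t^2 + 8*t - 10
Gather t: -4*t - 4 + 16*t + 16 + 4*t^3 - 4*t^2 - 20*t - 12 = 4*t^3 - 4*t^2 - 8*t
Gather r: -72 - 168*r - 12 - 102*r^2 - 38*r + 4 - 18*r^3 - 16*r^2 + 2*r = -18*r^3 - 118*r^2 - 204*r - 80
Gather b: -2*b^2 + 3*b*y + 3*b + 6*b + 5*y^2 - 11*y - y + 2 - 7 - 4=-2*b^2 + b*(3*y + 9) + 5*y^2 - 12*y - 9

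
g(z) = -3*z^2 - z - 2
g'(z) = -6*z - 1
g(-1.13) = -4.70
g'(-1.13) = 5.78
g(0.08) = -2.10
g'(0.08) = -1.48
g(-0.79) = -3.08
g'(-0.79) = 3.74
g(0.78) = -4.61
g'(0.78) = -5.68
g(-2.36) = -16.35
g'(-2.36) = 13.16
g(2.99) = -31.81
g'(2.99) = -18.94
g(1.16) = -7.20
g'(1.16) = -7.96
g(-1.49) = -7.17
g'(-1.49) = 7.94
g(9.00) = -254.00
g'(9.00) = -55.00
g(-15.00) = -662.00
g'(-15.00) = 89.00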